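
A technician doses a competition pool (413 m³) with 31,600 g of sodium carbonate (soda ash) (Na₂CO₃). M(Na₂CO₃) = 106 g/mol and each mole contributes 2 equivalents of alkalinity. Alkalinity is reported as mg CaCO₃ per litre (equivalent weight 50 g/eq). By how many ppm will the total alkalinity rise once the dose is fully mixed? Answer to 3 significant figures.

Volume: 413 m³ = 413,000 L.
Moles of Na₂CO₃: 31,600 g ÷ 106 g/mol = 298.1 mol → 596.2 eq of alkalinity.
As CaCO₃: 596.2 eq × 50 g/eq = 29,810 g.
Rise: 29,810 g / 413,000 L × 1000 = 72.18 mg/L.

72.2 ppm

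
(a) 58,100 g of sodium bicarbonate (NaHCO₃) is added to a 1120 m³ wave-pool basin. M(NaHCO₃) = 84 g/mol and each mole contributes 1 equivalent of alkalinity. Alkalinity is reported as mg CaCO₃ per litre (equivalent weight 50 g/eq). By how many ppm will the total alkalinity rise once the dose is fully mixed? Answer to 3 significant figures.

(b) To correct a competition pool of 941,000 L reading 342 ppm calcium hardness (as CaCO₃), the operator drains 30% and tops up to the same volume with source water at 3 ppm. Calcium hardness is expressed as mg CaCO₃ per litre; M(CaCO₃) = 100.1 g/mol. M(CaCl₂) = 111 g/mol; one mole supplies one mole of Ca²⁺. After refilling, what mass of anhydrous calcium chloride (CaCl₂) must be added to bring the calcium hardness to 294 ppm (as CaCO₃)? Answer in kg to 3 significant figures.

(a) Volume: 1120 m³ = 1,120,000 L.
(a) Moles of NaHCO₃: 58,100 g ÷ 84 g/mol = 691.7 mol → 691.7 eq of alkalinity.
(a) As CaCO₃: 691.7 eq × 50 g/eq = 34,580 g.
(a) Rise: 34,580 g / 1,120,000 L × 1000 = 30.88 mg/L.

(b) After draining 30% and refilling: 342 × 0.70 + 3 × 0.30 = 240.3 ppm.
(b) Deficit to target: 294 − 240.3 = 53.7 mg/L.
(b) As CaCO₃: 53.7 mg/L × 941,000 L = 50,530 g; ÷ 100.1 = 504.8 mol Ca²⁺.
(b) Mass: 504.8 × 111 = 56,030 g.

(a) 30.9 ppm; (b) 56.0 kg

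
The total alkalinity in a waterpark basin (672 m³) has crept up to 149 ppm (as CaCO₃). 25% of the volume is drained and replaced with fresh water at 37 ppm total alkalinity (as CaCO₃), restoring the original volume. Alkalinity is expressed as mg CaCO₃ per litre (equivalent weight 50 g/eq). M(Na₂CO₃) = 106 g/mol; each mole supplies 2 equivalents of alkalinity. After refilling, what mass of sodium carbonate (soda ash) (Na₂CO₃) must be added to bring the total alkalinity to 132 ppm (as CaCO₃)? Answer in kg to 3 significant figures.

Volume: 672 m³ = 672,000 L.
After draining 25% and refilling: 149 × 0.75 + 37 × 0.25 = 121 ppm.
Deficit to target: 132 − 121 = 11 mg/L.
As CaCO₃: 11 mg/L × 672,000 L = 7392 g; ÷ 50 g/eq ÷ 2 = 73.92 mol Na₂CO₃.
Mass: 73.92 × 106 = 7836 g.

7.84 kg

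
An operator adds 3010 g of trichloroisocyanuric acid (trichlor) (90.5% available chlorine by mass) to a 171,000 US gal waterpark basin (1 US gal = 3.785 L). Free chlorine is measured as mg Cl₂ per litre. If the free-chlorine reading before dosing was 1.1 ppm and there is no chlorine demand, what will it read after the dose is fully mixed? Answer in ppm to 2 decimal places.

5.31 ppm

Volume: 171,000 US gal × 3.785 L/gal = 647,235 L.
Available chlorine delivered: 3010 g × 0.905 = 2724 g as Cl₂.
Concentration rise: 2724 g / 647,235 L = 4.209 mg/L = 4.21 ppm.
Final FC: 1.1 + 4.21 = 5.31 ppm.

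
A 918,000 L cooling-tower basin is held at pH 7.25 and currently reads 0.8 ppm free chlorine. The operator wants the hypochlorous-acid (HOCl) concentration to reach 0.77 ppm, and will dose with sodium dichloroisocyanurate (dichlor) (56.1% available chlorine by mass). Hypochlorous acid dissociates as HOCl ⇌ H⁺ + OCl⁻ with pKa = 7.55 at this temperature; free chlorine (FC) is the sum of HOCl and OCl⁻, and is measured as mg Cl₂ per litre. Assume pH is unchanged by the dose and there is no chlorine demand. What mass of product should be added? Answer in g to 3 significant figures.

[OCl⁻]/[HOCl] = 10^(pH − pKa) = 10^(7.25 − 7.55) = 0.5012; fraction as HOCl = 1/(1 + 0.5012) = 0.6661.
Free chlorine required for 0.77 ppm HOCl: 0.77 / 0.6661 = 1.156 ppm.
FC to add: 1.156 − 0.8 = 0.3559 mg/L as Cl₂.
Cl₂ equivalent: 0.3559 mg/L × 918,000 L = 326.7 g.
Product at 56.1% available Cl: 326.7 / 0.561 = 582.4 g.

582 g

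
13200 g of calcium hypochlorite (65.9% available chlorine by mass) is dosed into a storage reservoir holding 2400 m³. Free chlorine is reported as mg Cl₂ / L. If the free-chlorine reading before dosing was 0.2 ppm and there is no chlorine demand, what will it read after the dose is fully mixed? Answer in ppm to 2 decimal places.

3.82 ppm

Volume: 2400 m³ = 2,400,000 L.
Available chlorine delivered: 13,200 g × 0.659 = 8699 g as Cl₂.
Concentration rise: 8699 g / 2,400,000 L = 3.625 mg/L = 3.62 ppm.
Final FC: 0.2 + 3.62 = 3.82 ppm.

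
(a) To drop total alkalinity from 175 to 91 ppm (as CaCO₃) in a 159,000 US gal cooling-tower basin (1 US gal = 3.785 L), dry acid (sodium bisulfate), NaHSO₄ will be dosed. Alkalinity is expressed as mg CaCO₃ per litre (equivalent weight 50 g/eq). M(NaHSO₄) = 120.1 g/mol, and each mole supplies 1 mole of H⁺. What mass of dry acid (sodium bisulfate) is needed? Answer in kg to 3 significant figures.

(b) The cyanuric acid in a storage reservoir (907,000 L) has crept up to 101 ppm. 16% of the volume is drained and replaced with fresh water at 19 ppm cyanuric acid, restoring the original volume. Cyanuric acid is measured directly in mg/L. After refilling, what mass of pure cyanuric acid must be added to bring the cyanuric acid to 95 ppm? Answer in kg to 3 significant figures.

(a) Volume: 159,000 US gal × 3.785 L/gal = 601,815 L.
(a) Alkalinity to neutralize: (175 − 91) = 84 mg/L as CaCO₃ × 601,815 L = 50,550 g as CaCO₃.
(a) Equivalents of H⁺ required: 50,550 ÷ 50 g/eq = 1011 eq = 1011 mol NaHSO₄.
(a) Mass of NaHSO₄: 1011 × 120.1 = 121,400 g.

(b) After draining 16% and refilling: 101 × 0.84 + 19 × 0.16 = 87.88 ppm.
(b) Deficit to target: 95 − 87.88 = 7.12 mg/L.
(b) Mass: 7.12 mg/L × 907,000 L = 6458 g cyanuric acid.

(a) 121 kg; (b) 6.46 kg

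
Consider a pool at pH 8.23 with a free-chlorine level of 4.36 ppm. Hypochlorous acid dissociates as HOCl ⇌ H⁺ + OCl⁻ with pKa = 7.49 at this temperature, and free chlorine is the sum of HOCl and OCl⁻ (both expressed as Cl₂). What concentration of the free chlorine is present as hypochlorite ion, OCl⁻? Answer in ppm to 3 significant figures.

3.69 ppm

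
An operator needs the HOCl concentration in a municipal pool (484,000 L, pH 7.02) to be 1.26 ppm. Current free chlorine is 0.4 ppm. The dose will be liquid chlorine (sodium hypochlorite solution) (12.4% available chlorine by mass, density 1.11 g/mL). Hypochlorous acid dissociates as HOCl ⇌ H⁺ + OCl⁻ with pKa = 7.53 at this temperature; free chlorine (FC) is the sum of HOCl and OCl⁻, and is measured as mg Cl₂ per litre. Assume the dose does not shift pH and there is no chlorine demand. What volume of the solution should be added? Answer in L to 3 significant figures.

[OCl⁻]/[HOCl] = 10^(pH − pKa) = 10^(7.02 − 7.53) = 0.309; fraction as HOCl = 1/(1 + 0.309) = 0.7639.
Free chlorine required for 1.26 ppm HOCl: 1.26 / 0.7639 = 1.649 ppm.
FC to add: 1.649 − 0.4 = 1.249 mg/L as Cl₂.
Cl₂ equivalent: 1.249 mg/L × 484,000 L = 604.7 g.
Product at 12.4% available Cl: 604.7 / 0.124 = 4877 g.
Volume: 4877 g ÷ 1.11 g/mL = 4393 mL.

4.39 L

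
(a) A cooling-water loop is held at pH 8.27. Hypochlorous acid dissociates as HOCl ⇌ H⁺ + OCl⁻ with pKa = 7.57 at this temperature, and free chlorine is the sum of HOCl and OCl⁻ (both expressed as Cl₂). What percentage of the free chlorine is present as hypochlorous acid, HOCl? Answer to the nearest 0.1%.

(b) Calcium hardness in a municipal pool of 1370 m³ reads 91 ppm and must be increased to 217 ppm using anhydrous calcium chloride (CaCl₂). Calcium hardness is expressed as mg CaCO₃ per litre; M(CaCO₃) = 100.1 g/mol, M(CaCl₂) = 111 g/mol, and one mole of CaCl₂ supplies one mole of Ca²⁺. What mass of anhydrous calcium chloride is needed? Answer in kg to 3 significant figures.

(a) [OCl⁻]/[HOCl] = 10^(pH − pKa) = 10^(8.27 − 7.57) = 10^0.70 = 5.012.
(a) Fraction as HOCl = 1 / (1 + 5.012) = 0.1663.

(b) Volume: 1370 m³ = 1,370,000 L.
(b) Hardness to add: (217 − 91) = 126 mg/L as CaCO₃ × 1,370,000 L = 172,600 g as CaCO₃.
(b) Moles of Ca²⁺ (1 mol Ca²⁺ ≡ 1 mol CaCO₃): 172,600 / 100.1 g/mol = 1724 mol.
(b) Mass of CaCl₂: 1724 × 111 = 191,400 g.

(a) 16.6%; (b) 191 kg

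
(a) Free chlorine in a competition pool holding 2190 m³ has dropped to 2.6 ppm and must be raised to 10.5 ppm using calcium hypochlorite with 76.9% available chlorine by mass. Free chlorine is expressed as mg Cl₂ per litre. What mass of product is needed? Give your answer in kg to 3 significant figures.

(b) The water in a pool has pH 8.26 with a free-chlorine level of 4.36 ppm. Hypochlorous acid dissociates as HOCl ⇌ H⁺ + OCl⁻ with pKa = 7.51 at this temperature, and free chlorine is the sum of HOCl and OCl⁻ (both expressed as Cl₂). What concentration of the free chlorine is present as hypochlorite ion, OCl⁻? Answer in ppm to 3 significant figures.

(a) Volume: 2190 m³ = 2,190,000 L.
(a) Chlorine deficit: 10.5 − 2.6 = 7.9 ppm = 7.9 mg/L as Cl₂.
(a) Cl₂ equivalent needed: 7.9 mg/L × 2,190,000 L = 17,300,000 mg = 17,300 g.
(a) Product at 76.9% available chlorine: 17,300 / 0.769 = 22,500 g.

(b) [OCl⁻]/[HOCl] = 10^(pH − pKa) = 10^(8.26 − 7.51) = 10^0.75 = 5.623.
(b) Fraction as HOCl = 1 / (1 + 5.623) = 0.151.
(b) OCl⁻ = (1 − 0.151) × 4.36 ppm = 3.702 ppm.

(a) 22.5 kg; (b) 3.70 ppm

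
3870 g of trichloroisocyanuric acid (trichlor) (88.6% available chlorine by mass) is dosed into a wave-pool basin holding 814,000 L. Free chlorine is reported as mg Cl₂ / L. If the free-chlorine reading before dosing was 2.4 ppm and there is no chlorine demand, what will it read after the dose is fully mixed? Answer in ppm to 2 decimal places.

Available chlorine delivered: 3870 g × 0.886 = 3429 g as Cl₂.
Concentration rise: 3429 g / 814,000 L = 4.212 mg/L = 4.21 ppm.
Final FC: 2.4 + 4.21 = 6.61 ppm.

6.61 ppm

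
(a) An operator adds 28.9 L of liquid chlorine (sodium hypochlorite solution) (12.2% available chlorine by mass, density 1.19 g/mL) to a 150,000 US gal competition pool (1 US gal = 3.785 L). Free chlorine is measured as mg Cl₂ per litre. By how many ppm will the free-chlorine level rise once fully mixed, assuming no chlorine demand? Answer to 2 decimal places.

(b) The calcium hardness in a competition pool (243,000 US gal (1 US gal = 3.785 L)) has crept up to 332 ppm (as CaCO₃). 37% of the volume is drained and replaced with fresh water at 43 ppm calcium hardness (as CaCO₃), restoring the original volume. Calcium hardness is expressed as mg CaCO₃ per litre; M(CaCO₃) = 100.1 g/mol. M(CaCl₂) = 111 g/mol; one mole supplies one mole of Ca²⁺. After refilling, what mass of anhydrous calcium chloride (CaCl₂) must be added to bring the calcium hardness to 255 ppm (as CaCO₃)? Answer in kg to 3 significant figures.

(a) Volume: 150,000 US gal × 3.785 L/gal = 567,750 L.
(a) Mass of solution: 28.9 L × 1000 mL/L × 1.19 g/mL = 34,390 g.
(a) Available chlorine delivered: 34,390 g × 0.122 = 4196 g as Cl₂.
(a) Concentration rise: 4196 g / 567,750 L = 7.39 mg/L = 7.39 ppm.

(b) Volume: 243,000 US gal × 3.785 L/gal = 919,755 L.
(b) After draining 37% and refilling: 332 × 0.63 + 43 × 0.37 = 225.07 ppm.
(b) Deficit to target: 255 − 225.07 = 29.93 mg/L.
(b) As CaCO₃: 29.93 mg/L × 919,755 L = 27,530 g; ÷ 100.1 = 275 mol Ca²⁺.
(b) Mass: 275 × 111 = 30,530 g.

(a) 7.39 ppm; (b) 30.5 kg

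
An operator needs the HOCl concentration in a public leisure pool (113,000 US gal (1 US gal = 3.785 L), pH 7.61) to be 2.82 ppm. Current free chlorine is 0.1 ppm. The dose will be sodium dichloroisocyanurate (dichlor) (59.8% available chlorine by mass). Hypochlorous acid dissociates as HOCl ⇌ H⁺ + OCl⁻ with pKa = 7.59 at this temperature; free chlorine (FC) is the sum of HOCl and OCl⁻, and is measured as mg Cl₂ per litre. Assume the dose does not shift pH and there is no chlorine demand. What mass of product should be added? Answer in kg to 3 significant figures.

Volume: 113,000 US gal × 3.785 L/gal = 427,705 L.
[OCl⁻]/[HOCl] = 10^(pH − pKa) = 10^(7.61 − 7.59) = 1.047; fraction as HOCl = 1/(1 + 1.047) = 0.4885.
Free chlorine required for 2.82 ppm HOCl: 2.82 / 0.4885 = 5.773 ppm.
FC to add: 5.773 − 0.1 = 5.673 mg/L as Cl₂.
Cl₂ equivalent: 5.673 mg/L × 427,705 L = 2426 g.
Product at 59.8% available Cl: 2426 / 0.598 = 4057 g.

4.06 kg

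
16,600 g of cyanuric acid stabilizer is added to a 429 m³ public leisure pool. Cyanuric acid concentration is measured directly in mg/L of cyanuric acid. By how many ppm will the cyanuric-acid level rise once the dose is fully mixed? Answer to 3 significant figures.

38.7 ppm

Volume: 429 m³ = 429,000 L.
Rise: 16,600 g / 429,000 L × 1000 = 38.69 mg/L.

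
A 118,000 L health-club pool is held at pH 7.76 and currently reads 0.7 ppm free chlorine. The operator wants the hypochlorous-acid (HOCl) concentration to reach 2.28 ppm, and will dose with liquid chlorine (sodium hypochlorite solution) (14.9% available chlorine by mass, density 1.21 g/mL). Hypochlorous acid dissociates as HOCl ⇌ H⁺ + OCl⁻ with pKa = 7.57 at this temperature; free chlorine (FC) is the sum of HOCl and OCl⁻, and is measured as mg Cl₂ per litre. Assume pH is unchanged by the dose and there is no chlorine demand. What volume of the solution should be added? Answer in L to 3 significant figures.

3.35 L

[OCl⁻]/[HOCl] = 10^(pH − pKa) = 10^(7.76 − 7.57) = 1.549; fraction as HOCl = 1/(1 + 1.549) = 0.3923.
Free chlorine required for 2.28 ppm HOCl: 2.28 / 0.3923 = 5.811 ppm.
FC to add: 5.811 − 0.7 = 5.111 mg/L as Cl₂.
Cl₂ equivalent: 5.111 mg/L × 118,000 L = 603.1 g.
Product at 14.9% available Cl: 603.1 / 0.149 = 4048 g.
Volume: 4048 g ÷ 1.21 g/mL = 3345 mL.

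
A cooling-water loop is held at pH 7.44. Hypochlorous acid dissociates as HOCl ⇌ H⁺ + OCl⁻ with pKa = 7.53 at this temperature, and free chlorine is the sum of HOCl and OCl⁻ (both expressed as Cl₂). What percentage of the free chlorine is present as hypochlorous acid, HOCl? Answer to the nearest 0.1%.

55.2%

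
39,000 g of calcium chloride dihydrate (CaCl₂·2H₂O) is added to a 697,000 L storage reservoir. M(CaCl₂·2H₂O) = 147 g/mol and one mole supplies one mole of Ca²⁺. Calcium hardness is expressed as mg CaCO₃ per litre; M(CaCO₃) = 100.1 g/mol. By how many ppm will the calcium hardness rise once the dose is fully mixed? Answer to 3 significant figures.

38.1 ppm

Moles of Ca²⁺: 39,000 g ÷ 147 g/mol = 265.3 mol.
As CaCO₃: 265.3 mol × 100.1 g/mol = 26,560 g.
Rise: 26,560 g / 697,000 L × 1000 = 38.1 mg/L.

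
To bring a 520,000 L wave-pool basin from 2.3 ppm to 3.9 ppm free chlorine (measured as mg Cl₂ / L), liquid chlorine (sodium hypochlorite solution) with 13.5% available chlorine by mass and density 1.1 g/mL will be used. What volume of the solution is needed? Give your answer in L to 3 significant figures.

Chlorine deficit: 3.9 − 2.3 = 1.6 ppm = 1.6 mg/L as Cl₂.
Cl₂ equivalent needed: 1.6 mg/L × 520,000 L = 832,000 mg = 832 g.
Product at 13.5% available chlorine: 832 / 0.135 = 6163 g.
Volume at density 1.1 g/mL: 6163 g ÷ 1.1 g/mL = 5603 mL.

5.60 L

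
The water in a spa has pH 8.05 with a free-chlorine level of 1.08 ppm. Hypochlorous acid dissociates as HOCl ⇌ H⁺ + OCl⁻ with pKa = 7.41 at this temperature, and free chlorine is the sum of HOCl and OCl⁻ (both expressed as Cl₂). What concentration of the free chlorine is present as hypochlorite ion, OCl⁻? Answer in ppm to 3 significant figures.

[OCl⁻]/[HOCl] = 10^(pH − pKa) = 10^(8.05 − 7.41) = 10^0.64 = 4.365.
Fraction as HOCl = 1 / (1 + 4.365) = 0.1864.
OCl⁻ = (1 − 0.1864) × 1.08 ppm = 0.8787 ppm.

0.879 ppm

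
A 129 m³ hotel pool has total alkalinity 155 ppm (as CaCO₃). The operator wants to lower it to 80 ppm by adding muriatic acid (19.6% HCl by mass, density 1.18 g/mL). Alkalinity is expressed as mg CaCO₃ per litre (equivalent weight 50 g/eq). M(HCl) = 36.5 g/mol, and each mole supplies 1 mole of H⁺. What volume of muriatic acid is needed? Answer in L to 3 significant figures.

30.5 L

Volume: 129 m³ = 129,000 L.
Alkalinity to neutralize: (155 − 80) = 75 mg/L as CaCO₃ × 129,000 L = 9675 g as CaCO₃.
Equivalents of H⁺ required: 9675 ÷ 50 g/eq = 193.5 eq = 193.5 mol HCl.
Mass of HCl: 193.5 × 36.5 = 7063 g.
Mass of 19.6% solution: 7063 / 0.196 = 36,030 g.
Volume: 36,030 g ÷ 1.18 g/mL = 30,540 mL.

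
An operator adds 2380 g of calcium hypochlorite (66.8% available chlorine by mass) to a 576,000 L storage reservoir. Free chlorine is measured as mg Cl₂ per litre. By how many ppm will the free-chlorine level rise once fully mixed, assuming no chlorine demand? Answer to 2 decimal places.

2.76 ppm

Available chlorine delivered: 2380 g × 0.668 = 1590 g as Cl₂.
Concentration rise: 1590 g / 576,000 L = 2.76 mg/L = 2.76 ppm.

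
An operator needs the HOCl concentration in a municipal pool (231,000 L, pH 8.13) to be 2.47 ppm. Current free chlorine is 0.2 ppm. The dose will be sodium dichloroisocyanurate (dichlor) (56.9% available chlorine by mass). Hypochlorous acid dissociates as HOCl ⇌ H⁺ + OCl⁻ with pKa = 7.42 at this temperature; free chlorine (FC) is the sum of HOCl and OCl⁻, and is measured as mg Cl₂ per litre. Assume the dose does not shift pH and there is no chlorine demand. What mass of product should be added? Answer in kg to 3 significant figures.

6.06 kg

[OCl⁻]/[HOCl] = 10^(pH − pKa) = 10^(8.13 − 7.42) = 5.129; fraction as HOCl = 1/(1 + 5.129) = 0.1632.
Free chlorine required for 2.47 ppm HOCl: 2.47 / 0.1632 = 15.14 ppm.
FC to add: 15.14 − 0.2 = 14.94 mg/L as Cl₂.
Cl₂ equivalent: 14.94 mg/L × 231,000 L = 3451 g.
Product at 56.9% available Cl: 3451 / 0.569 = 6064 g.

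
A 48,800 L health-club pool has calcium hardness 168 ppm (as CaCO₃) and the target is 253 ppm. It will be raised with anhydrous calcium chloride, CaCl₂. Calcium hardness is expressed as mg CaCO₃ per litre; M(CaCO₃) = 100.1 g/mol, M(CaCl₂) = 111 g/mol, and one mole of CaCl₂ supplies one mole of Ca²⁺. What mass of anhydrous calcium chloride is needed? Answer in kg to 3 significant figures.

Hardness to add: (253 − 168) = 85 mg/L as CaCO₃ × 48,800 L = 4148 g as CaCO₃.
Moles of Ca²⁺ (1 mol Ca²⁺ ≡ 1 mol CaCO₃): 4148 / 100.1 g/mol = 41.44 mol.
Mass of CaCl₂: 41.44 × 111 = 4600 g.

4.60 kg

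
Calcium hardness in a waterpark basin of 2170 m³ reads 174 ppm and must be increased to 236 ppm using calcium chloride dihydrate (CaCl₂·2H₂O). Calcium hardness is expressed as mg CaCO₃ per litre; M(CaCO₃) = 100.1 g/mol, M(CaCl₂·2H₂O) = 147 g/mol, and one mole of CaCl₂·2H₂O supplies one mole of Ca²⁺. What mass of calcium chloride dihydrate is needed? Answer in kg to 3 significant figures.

Volume: 2170 m³ = 2,170,000 L.
Hardness to add: (236 − 174) = 62 mg/L as CaCO₃ × 2,170,000 L = 134,500 g as CaCO₃.
Moles of Ca²⁺ (1 mol Ca²⁺ ≡ 1 mol CaCO₃): 134,500 / 100.1 g/mol = 1344 mol.
Mass of CaCl₂·2H₂O: 1344 × 147 = 197,600 g.

198 kg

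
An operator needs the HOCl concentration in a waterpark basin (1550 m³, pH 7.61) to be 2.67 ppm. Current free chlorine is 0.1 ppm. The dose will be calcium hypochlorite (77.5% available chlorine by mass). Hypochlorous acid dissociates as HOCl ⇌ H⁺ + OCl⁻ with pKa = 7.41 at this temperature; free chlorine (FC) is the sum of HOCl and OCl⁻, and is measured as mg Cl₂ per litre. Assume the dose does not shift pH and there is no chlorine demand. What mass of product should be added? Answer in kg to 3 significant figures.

13.6 kg

Volume: 1550 m³ = 1,550,000 L.
[OCl⁻]/[HOCl] = 10^(pH − pKa) = 10^(7.61 − 7.41) = 1.585; fraction as HOCl = 1/(1 + 1.585) = 0.3869.
Free chlorine required for 2.67 ppm HOCl: 2.67 / 0.3869 = 6.902 ppm.
FC to add: 6.902 − 0.1 = 6.802 mg/L as Cl₂.
Cl₂ equivalent: 6.802 mg/L × 1,550,000 L = 10,540 g.
Product at 77.5% available Cl: 10,540 / 0.775 = 13,600 g.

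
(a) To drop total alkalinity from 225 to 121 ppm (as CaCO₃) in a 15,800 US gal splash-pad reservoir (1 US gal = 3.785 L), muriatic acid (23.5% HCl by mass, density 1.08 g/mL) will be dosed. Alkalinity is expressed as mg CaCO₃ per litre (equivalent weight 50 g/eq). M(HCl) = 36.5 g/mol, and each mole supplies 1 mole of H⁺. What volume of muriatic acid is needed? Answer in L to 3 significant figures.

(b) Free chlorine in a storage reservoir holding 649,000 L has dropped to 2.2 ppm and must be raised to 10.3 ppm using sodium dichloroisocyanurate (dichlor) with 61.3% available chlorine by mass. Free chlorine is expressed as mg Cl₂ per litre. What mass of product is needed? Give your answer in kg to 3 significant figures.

(a) 17.9 L; (b) 8.58 kg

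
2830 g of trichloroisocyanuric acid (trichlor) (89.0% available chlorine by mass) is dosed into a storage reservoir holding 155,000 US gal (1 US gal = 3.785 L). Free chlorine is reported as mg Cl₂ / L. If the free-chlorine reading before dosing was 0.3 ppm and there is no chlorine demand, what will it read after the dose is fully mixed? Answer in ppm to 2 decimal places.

4.59 ppm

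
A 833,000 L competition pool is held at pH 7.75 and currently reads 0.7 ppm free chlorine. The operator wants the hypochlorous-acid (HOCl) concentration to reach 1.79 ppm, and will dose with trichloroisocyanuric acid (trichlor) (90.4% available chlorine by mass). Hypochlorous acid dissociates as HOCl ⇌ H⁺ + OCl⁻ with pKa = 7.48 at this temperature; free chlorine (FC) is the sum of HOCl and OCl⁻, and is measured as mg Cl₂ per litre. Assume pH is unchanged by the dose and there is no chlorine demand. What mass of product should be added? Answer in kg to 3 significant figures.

[OCl⁻]/[HOCl] = 10^(pH − pKa) = 10^(7.75 − 7.48) = 1.862; fraction as HOCl = 1/(1 + 1.862) = 0.3494.
Free chlorine required for 1.79 ppm HOCl: 1.79 / 0.3494 = 5.123 ppm.
FC to add: 5.123 − 0.7 = 4.423 mg/L as Cl₂.
Cl₂ equivalent: 4.423 mg/L × 833,000 L = 3684 g.
Product at 90.4% available Cl: 3684 / 0.904 = 4076 g.

4.08 kg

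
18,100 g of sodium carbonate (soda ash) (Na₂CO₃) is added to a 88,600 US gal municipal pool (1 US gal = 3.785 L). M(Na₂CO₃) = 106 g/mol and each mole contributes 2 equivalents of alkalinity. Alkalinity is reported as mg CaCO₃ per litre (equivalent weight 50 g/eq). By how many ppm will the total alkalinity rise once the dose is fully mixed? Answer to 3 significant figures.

50.9 ppm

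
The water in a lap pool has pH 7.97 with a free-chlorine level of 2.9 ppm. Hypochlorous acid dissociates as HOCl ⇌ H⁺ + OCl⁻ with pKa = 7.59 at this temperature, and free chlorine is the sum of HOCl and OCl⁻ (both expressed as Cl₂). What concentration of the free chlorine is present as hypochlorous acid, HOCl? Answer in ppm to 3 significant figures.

[OCl⁻]/[HOCl] = 10^(pH − pKa) = 10^(7.97 − 7.59) = 10^0.38 = 2.399.
Fraction as HOCl = 1 / (1 + 2.399) = 0.2942.
HOCl = 0.2942 × 2.9 ppm = 0.8532 ppm.

0.853 ppm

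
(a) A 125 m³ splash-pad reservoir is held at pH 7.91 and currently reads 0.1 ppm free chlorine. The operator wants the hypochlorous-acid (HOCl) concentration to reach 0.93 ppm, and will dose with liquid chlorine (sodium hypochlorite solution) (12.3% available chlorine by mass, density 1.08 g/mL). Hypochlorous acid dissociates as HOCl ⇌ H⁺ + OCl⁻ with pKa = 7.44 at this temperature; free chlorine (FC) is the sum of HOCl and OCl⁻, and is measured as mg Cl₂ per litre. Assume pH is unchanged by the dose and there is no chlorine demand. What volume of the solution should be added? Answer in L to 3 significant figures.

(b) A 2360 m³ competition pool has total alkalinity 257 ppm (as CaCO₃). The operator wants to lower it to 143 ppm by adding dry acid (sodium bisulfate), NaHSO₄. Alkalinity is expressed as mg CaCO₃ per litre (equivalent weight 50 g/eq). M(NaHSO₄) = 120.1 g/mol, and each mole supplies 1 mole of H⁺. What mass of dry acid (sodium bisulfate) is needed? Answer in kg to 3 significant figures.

(a) Volume: 125 m³ = 125,000 L.
(a) [OCl⁻]/[HOCl] = 10^(pH − pKa) = 10^(7.91 − 7.44) = 2.951; fraction as HOCl = 1/(1 + 2.951) = 0.2531.
(a) Free chlorine required for 0.93 ppm HOCl: 0.93 / 0.2531 = 3.675 ppm.
(a) FC to add: 3.675 − 0.1 = 3.575 mg/L as Cl₂.
(a) Cl₂ equivalent: 3.575 mg/L × 125,000 L = 446.8 g.
(a) Product at 12.3% available Cl: 446.8 / 0.123 = 3633 g.
(a) Volume: 3633 g ÷ 1.08 g/mL = 3364 mL.

(b) Volume: 2360 m³ = 2,360,000 L.
(b) Alkalinity to neutralize: (257 − 143) = 114 mg/L as CaCO₃ × 2,360,000 L = 269,000 g as CaCO₃.
(b) Equivalents of H⁺ required: 269,000 ÷ 50 g/eq = 5381 eq = 5381 mol NaHSO₄.
(b) Mass of NaHSO₄: 5381 × 120.1 = 646,200 g.

(a) 3.36 L; (b) 646 kg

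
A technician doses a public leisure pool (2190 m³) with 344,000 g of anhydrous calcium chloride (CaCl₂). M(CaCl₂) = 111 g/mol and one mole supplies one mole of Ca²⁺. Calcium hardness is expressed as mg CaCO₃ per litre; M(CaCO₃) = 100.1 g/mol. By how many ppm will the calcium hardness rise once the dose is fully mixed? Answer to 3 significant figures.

Volume: 2190 m³ = 2,190,000 L.
Moles of Ca²⁺: 344,000 g ÷ 111 g/mol = 3099 mol.
As CaCO₃: 3099 mol × 100.1 g/mol = 310,200 g.
Rise: 310,200 g / 2,190,000 L × 1000 = 141.7 mg/L.

142 ppm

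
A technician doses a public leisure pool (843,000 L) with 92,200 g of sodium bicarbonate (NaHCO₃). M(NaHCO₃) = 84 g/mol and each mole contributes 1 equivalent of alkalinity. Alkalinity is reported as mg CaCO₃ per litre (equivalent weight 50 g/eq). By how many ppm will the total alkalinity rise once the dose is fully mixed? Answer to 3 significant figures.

65.1 ppm

Moles of NaHCO₃: 92,200 g ÷ 84 g/mol = 1098 mol → 1098 eq of alkalinity.
As CaCO₃: 1098 eq × 50 g/eq = 54,880 g.
Rise: 54,880 g / 843,000 L × 1000 = 65.1 mg/L.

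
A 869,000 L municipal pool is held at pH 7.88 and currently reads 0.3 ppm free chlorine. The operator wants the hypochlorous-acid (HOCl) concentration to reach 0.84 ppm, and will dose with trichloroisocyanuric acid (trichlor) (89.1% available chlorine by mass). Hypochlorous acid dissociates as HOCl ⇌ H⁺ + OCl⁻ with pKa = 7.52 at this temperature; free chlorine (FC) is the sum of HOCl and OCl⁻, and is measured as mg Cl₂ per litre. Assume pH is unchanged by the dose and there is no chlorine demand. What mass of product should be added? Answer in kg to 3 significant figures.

2.40 kg

[OCl⁻]/[HOCl] = 10^(pH − pKa) = 10^(7.88 − 7.52) = 2.291; fraction as HOCl = 1/(1 + 2.291) = 0.3039.
Free chlorine required for 0.84 ppm HOCl: 0.84 / 0.3039 = 2.764 ppm.
FC to add: 2.764 − 0.3 = 2.464 mg/L as Cl₂.
Cl₂ equivalent: 2.464 mg/L × 869,000 L = 2142 g.
Product at 89.1% available Cl: 2142 / 0.891 = 2403 g.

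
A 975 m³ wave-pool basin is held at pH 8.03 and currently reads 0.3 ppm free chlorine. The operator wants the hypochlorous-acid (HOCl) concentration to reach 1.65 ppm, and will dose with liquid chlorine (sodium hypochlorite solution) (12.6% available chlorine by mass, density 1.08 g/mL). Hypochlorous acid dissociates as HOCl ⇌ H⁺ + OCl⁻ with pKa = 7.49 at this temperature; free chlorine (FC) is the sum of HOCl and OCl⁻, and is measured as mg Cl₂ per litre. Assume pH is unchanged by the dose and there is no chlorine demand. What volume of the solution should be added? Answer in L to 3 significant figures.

Volume: 975 m³ = 975,000 L.
[OCl⁻]/[HOCl] = 10^(pH − pKa) = 10^(8.03 − 7.49) = 3.467; fraction as HOCl = 1/(1 + 3.467) = 0.2238.
Free chlorine required for 1.65 ppm HOCl: 1.65 / 0.2238 = 7.371 ppm.
FC to add: 7.371 − 0.3 = 7.071 mg/L as Cl₂.
Cl₂ equivalent: 7.071 mg/L × 975,000 L = 6894 g.
Product at 12.6% available Cl: 6894 / 0.126 = 54,720 g.
Volume: 54,720 g ÷ 1.08 g/mL = 50,660 mL.

50.7 L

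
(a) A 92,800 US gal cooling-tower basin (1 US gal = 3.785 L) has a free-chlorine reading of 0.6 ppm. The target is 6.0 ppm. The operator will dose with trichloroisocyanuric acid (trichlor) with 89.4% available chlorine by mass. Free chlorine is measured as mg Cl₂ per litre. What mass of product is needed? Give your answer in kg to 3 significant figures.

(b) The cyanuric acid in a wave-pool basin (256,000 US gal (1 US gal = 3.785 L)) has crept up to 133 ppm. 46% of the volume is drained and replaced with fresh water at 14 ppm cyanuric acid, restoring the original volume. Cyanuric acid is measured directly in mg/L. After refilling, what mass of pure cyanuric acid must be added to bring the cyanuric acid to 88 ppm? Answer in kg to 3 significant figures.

(a) 2.12 kg; (b) 9.44 kg

(a) Volume: 92,800 US gal × 3.785 L/gal = 351,248 L.
(a) Chlorine deficit: 6.0 − 0.6 = 5.4 ppm = 5.4 mg/L as Cl₂.
(a) Cl₂ equivalent needed: 5.4 mg/L × 351,248 L = 1,897,000 mg = 1897 g.
(a) Product at 89.4% available chlorine: 1897 / 0.894 = 2122 g.

(b) Volume: 256,000 US gal × 3.785 L/gal = 968,960 L.
(b) After draining 46% and refilling: 133 × 0.54 + 14 × 0.46 = 78.26 ppm.
(b) Deficit to target: 88 − 78.26 = 9.74 mg/L.
(b) Mass: 9.74 mg/L × 968,960 L = 9438 g cyanuric acid.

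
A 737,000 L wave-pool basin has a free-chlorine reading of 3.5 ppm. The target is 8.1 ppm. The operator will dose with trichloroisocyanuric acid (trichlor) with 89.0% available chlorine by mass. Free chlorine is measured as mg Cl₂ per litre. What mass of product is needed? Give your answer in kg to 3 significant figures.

3.81 kg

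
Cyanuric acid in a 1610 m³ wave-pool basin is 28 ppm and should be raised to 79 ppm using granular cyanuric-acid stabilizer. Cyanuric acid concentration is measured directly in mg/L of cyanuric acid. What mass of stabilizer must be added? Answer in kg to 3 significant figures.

Volume: 1610 m³ = 1,610,000 L.
CYA to add: (79 − 28) = 51 mg/L × 1,610,000 L = 82,110 g cyanuric acid.

82.1 kg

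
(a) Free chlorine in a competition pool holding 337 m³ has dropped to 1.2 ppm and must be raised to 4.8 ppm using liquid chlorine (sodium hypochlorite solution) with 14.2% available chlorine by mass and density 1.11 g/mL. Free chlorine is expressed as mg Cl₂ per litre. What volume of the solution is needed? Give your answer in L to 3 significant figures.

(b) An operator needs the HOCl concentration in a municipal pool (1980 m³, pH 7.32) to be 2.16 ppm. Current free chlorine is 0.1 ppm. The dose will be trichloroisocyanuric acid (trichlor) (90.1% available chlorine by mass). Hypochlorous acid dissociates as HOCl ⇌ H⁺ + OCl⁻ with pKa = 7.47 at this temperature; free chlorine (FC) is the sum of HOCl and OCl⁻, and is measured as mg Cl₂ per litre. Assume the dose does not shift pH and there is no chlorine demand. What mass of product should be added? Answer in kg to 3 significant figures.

(a) Volume: 337 m³ = 337,000 L.
(a) Chlorine deficit: 4.8 − 1.2 = 3.6 ppm = 3.6 mg/L as Cl₂.
(a) Cl₂ equivalent needed: 3.6 mg/L × 337,000 L = 1,213,000 mg = 1213 g.
(a) Product at 14.2% available chlorine: 1213 / 0.142 = 8544 g.
(a) Volume at density 1.11 g/mL: 8544 g ÷ 1.11 g/mL = 7697 mL.

(b) Volume: 1980 m³ = 1,980,000 L.
(b) [OCl⁻]/[HOCl] = 10^(pH − pKa) = 10^(7.32 − 7.47) = 0.7079; fraction as HOCl = 1/(1 + 0.7079) = 0.5855.
(b) Free chlorine required for 2.16 ppm HOCl: 2.16 / 0.5855 = 3.689 ppm.
(b) FC to add: 3.689 − 0.1 = 3.589 mg/L as Cl₂.
(b) Cl₂ equivalent: 3.589 mg/L × 1,980,000 L = 7107 g.
(b) Product at 90.1% available Cl: 7107 / 0.901 = 7887 g.

(a) 7.70 L; (b) 7.89 kg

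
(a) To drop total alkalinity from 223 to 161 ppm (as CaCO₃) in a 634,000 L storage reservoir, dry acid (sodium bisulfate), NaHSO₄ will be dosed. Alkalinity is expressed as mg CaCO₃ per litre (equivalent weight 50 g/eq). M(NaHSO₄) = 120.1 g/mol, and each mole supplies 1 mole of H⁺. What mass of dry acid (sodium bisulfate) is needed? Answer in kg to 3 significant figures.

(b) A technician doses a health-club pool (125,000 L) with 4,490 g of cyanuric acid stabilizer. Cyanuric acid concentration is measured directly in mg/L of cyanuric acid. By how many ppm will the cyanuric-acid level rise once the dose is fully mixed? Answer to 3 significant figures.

(a) 94.4 kg; (b) 35.9 ppm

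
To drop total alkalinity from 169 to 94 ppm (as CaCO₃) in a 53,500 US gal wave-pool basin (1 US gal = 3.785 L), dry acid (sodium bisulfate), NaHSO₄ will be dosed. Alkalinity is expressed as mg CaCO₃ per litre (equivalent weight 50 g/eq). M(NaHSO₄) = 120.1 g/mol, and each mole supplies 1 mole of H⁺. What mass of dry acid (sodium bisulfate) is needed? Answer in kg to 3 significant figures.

36.5 kg

Volume: 53,500 US gal × 3.785 L/gal = 202,498 L.
Alkalinity to neutralize: (169 − 94) = 75 mg/L as CaCO₃ × 202,498 L = 15,190 g as CaCO₃.
Equivalents of H⁺ required: 15,190 ÷ 50 g/eq = 303.7 eq = 303.7 mol NaHSO₄.
Mass of NaHSO₄: 303.7 × 120.1 = 36,480 g.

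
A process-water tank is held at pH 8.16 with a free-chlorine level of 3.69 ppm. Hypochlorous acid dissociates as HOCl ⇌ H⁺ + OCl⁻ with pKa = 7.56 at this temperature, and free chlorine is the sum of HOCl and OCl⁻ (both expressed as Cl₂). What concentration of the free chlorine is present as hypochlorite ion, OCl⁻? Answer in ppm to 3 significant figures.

2.95 ppm

[OCl⁻]/[HOCl] = 10^(pH − pKa) = 10^(8.16 − 7.56) = 10^0.60 = 3.981.
Fraction as HOCl = 1 / (1 + 3.981) = 0.2008.
OCl⁻ = (1 − 0.2008) × 3.69 ppm = 2.949 ppm.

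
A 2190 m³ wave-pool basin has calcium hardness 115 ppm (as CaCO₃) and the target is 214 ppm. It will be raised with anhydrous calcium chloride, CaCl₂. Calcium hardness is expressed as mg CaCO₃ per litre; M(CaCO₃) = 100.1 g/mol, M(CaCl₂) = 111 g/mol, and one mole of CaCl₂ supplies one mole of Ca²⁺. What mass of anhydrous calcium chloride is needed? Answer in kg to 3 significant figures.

240 kg

Volume: 2190 m³ = 2,190,000 L.
Hardness to add: (214 − 115) = 99 mg/L as CaCO₃ × 2,190,000 L = 216,800 g as CaCO₃.
Moles of Ca²⁺ (1 mol Ca²⁺ ≡ 1 mol CaCO₃): 216,800 / 100.1 g/mol = 2166 mol.
Mass of CaCl₂: 2166 × 111 = 240,400 g.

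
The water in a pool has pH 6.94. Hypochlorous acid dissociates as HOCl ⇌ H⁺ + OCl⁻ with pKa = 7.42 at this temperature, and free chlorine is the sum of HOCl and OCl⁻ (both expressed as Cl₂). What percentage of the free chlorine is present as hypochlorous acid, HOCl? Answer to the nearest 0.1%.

75.1%

[OCl⁻]/[HOCl] = 10^(pH − pKa) = 10^(6.94 − 7.42) = 10^-0.48 = 0.3311.
Fraction as HOCl = 1 / (1 + 0.3311) = 0.7512.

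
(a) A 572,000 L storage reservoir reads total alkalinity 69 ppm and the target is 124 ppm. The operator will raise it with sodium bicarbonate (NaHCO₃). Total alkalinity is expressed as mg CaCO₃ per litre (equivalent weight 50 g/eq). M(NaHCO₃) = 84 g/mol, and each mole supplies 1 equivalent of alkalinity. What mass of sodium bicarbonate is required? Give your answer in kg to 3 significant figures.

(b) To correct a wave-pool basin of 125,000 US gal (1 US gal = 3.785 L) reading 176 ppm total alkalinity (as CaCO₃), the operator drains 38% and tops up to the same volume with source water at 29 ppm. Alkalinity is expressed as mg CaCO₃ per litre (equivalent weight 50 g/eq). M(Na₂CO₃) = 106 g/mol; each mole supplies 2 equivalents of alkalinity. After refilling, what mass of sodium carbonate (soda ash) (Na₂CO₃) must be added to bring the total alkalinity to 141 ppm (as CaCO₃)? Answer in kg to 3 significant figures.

(a) Alkalinity to add: (124 − 69) = 55 mg/L as CaCO₃ × 572,000 L = 31,460 g as CaCO₃.
(a) Equivalents: 31,460 g ÷ 50 g/eq = 629.2 eq.
(a) NaHCO₃ supplies 1 eq per mole → 629.2 mol.
(a) Mass: 629.2 mol × 84 g/mol = 52,850 g.

(b) Volume: 125,000 US gal × 3.785 L/gal = 473,125 L.
(b) After draining 38% and refilling: 176 × 0.62 + 29 × 0.38 = 120.14 ppm.
(b) Deficit to target: 141 − 120.14 = 20.86 mg/L.
(b) As CaCO₃: 20.86 mg/L × 473,125 L = 9869 g; ÷ 50 g/eq ÷ 2 = 98.69 mol Na₂CO₃.
(b) Mass: 98.69 × 106 = 10,460 g.

(a) 52.9 kg; (b) 10.5 kg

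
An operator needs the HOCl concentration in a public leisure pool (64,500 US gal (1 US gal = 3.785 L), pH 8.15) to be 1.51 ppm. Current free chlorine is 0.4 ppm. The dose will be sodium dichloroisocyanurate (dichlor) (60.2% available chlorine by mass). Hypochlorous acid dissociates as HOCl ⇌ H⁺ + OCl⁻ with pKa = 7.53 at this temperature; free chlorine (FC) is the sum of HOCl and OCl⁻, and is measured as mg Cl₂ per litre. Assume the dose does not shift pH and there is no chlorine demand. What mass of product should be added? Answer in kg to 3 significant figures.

3.00 kg

Volume: 64,500 US gal × 3.785 L/gal = 244,132 L.
[OCl⁻]/[HOCl] = 10^(pH − pKa) = 10^(8.15 − 7.53) = 4.169; fraction as HOCl = 1/(1 + 4.169) = 0.1935.
Free chlorine required for 1.51 ppm HOCl: 1.51 / 0.1935 = 7.805 ppm.
FC to add: 7.805 − 0.4 = 7.405 mg/L as Cl₂.
Cl₂ equivalent: 7.405 mg/L × 244,132 L = 1808 g.
Product at 60.2% available Cl: 1808 / 0.602 = 3003 g.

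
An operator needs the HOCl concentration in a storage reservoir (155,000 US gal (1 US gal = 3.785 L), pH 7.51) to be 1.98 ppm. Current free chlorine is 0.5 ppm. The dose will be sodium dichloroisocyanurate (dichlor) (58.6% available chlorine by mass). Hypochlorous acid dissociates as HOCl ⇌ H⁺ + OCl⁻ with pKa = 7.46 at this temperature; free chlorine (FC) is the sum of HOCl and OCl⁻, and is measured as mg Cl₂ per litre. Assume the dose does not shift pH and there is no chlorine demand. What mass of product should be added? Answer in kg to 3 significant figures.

Volume: 155,000 US gal × 3.785 L/gal = 586,675 L.
[OCl⁻]/[HOCl] = 10^(pH − pKa) = 10^(7.51 − 7.46) = 1.122; fraction as HOCl = 1/(1 + 1.122) = 0.4712.
Free chlorine required for 1.98 ppm HOCl: 1.98 / 0.4712 = 4.202 ppm.
FC to add: 4.202 − 0.5 = 3.702 mg/L as Cl₂.
Cl₂ equivalent: 3.702 mg/L × 586,675 L = 2172 g.
Product at 58.6% available Cl: 2172 / 0.586 = 3706 g.

3.71 kg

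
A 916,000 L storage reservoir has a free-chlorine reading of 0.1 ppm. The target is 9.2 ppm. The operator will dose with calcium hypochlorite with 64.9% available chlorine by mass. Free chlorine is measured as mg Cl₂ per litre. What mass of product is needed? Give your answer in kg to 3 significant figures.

12.8 kg

Chlorine deficit: 9.2 − 0.1 = 9.1 ppm = 9.1 mg/L as Cl₂.
Cl₂ equivalent needed: 9.1 mg/L × 916,000 L = 8,336,000 mg = 8336 g.
Product at 64.9% available chlorine: 8336 / 0.649 = 12,840 g.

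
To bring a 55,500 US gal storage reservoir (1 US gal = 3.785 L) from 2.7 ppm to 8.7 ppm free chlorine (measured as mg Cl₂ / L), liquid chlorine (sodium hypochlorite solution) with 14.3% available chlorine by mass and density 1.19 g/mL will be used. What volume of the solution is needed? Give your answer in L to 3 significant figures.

7.41 L

Volume: 55,500 US gal × 3.785 L/gal = 210,068 L.
Chlorine deficit: 8.7 − 2.7 = 6 ppm = 6 mg/L as Cl₂.
Cl₂ equivalent needed: 6 mg/L × 210,068 L = 1,260,000 mg = 1260 g.
Product at 14.3% available chlorine: 1260 / 0.143 = 8814 g.
Volume at density 1.19 g/mL: 8814 g ÷ 1.19 g/mL = 7407 mL.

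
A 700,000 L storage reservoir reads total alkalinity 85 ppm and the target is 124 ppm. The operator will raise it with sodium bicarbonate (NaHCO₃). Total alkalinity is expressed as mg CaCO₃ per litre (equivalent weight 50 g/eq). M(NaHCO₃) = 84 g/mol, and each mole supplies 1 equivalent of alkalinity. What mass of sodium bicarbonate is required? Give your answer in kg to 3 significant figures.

45.9 kg

Alkalinity to add: (124 − 85) = 39 mg/L as CaCO₃ × 700,000 L = 27,300 g as CaCO₃.
Equivalents: 27,300 g ÷ 50 g/eq = 546 eq.
NaHCO₃ supplies 1 eq per mole → 546 mol.
Mass: 546 mol × 84 g/mol = 45,860 g.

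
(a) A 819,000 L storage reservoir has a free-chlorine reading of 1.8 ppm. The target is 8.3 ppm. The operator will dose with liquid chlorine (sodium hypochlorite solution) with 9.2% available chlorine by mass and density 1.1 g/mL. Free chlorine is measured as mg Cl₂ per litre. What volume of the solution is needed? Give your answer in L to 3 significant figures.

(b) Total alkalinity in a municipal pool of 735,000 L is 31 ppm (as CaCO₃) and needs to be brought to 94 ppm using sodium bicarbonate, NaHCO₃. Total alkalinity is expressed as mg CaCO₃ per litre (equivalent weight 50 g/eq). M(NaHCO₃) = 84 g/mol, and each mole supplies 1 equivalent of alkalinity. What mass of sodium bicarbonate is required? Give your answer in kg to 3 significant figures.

(a) Chlorine deficit: 8.3 − 1.8 = 6.5 ppm = 6.5 mg/L as Cl₂.
(a) Cl₂ equivalent needed: 6.5 mg/L × 819,000 L = 5,324,000 mg = 5324 g.
(a) Product at 9.2% available chlorine: 5324 / 0.092 = 57,860 g.
(a) Volume at density 1.1 g/mL: 57,860 g ÷ 1.1 g/mL = 52,600 mL.

(b) Alkalinity to add: (94 − 31) = 63 mg/L as CaCO₃ × 735,000 L = 46,300 g as CaCO₃.
(b) Equivalents: 46,300 g ÷ 50 g/eq = 926.1 eq.
(b) NaHCO₃ supplies 1 eq per mole → 926.1 mol.
(b) Mass: 926.1 mol × 84 g/mol = 77,790 g.

(a) 52.6 L; (b) 77.8 kg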